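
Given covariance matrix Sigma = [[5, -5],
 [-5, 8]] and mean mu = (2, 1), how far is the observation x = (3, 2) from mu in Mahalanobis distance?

Step 1 — centre the observation: (x - mu) = (1, 1).

Step 2 — invert Sigma. det(Sigma) = 5·8 - (-5)² = 15.
  Sigma^{-1} = (1/det) · [[d, -b], [-b, a]] = [[0.5333, 0.3333],
 [0.3333, 0.3333]].

Step 3 — form the quadratic (x - mu)^T · Sigma^{-1} · (x - mu):
  Sigma^{-1} · (x - mu) = (0.8667, 0.6667).
  (x - mu)^T · [Sigma^{-1} · (x - mu)] = (1)·(0.8667) + (1)·(0.6667) = 1.5333.

Step 4 — take square root: d = √(1.5333) ≈ 1.2383.

d(x, mu) = √(1.5333) ≈ 1.2383


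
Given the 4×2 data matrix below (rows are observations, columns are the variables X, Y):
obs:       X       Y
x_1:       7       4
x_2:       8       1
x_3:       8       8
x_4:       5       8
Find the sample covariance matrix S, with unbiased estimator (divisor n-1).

Step 1 — column means:
  mean(X) = (7 + 8 + 8 + 5) / 4 = 28/4 = 7
  mean(Y) = (4 + 1 + 8 + 8) / 4 = 21/4 = 5.25

Step 2 — sample covariance S[i,j] = (1/(n-1)) · Σ_k (x_{k,i} - mean_i) · (x_{k,j} - mean_j), with n-1 = 3.
  S[X,X] = ((0)·(0) + (1)·(1) + (1)·(1) + (-2)·(-2)) / 3 = 6/3 = 2
  S[X,Y] = ((0)·(-1.25) + (1)·(-4.25) + (1)·(2.75) + (-2)·(2.75)) / 3 = -7/3 = -2.3333
  S[Y,Y] = ((-1.25)·(-1.25) + (-4.25)·(-4.25) + (2.75)·(2.75) + (2.75)·(2.75)) / 3 = 34.75/3 = 11.5833

S is symmetric (S[j,i] = S[i,j]). Assembling:

S = [[2, -2.3333],
 [-2.3333, 11.5833]]


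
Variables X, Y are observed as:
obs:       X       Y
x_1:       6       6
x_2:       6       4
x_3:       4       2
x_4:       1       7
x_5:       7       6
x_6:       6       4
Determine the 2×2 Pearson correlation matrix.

Step 1 — column means:
  mean(X) = (6 + 6 + 4 + 1 + 7 + 6) / 6 = 30/6 = 5
  mean(Y) = (6 + 4 + 2 + 7 + 6 + 4) / 6 = 29/6 = 4.8333

Step 2 — sample variances and covariances s[i,j] = (1/(n-1)) · Σ_k (x_{k,i} - mean_i) · (x_{k,j} - mean_j), with n-1 = 5:
  s[X,X] = ((1)·(1) + (1)·(1) + (-1)·(-1) + (-4)·(-4) + (2)·(2) + (1)·(1)) / 5 = 24/5 = 4.8
  s[X,Y] = ((1)·(1.1667) + (1)·(-0.8333) + (-1)·(-2.8333) + (-4)·(2.1667) + (2)·(1.1667) + (1)·(-0.8333)) / 5 = -4/5 = -0.8
  s[Y,Y] = ((1.1667)·(1.1667) + (-0.8333)·(-0.8333) + (-2.8333)·(-2.8333) + (2.1667)·(2.1667) + (1.1667)·(1.1667) + (-0.8333)·(-0.8333)) / 5 = 16.8333/5 = 3.3667
  Sample standard deviations s_i = √(s[i,i]):
  s(X) = √(4.8) = 2.1909
  s(Y) = √(3.3667) = 1.8348

Step 3 — r_{ij} = s_{ij} / (s_i · s_j):
  r[X,X] = 1 (diagonal).
  r[X,Y] = -0.8 / (2.1909 · 1.8348) = -0.8 / 4.02 = -0.199
  r[Y,Y] = 1 (diagonal).

R is symmetric with unit diagonal. Assembling:

R = [[1, -0.199],
 [-0.199, 1]]


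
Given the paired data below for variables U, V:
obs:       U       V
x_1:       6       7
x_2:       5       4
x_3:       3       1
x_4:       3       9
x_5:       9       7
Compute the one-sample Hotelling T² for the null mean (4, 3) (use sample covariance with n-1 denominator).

Step 1 — sample mean vector:
  mean(U) = (6 + 5 + 3 + 3 + 9) / 5 = 26/5 = 5.2
  mean(V) = (7 + 4 + 1 + 9 + 7) / 5 = 28/5 = 5.6
  x̄ = (5.2, 5.6),  deviation x̄ - mu_0 = (5.2, 5.6) - (4, 3) = (1.2, 2.6).

Step 2 — sample covariance matrix, S[i,j] = (1/(n-1)) · Σ_k (x_{k,i} - mean_i) · (x_{k,j} - mean_j), divisor n-1 = 4:
  S[U,U] = ((0.8)·(0.8) + (-0.2)·(-0.2) + (-2.2)·(-2.2) + (-2.2)·(-2.2) + (3.8)·(3.8)) / 4 = 24.8/4 = 6.2
  S[U,V] = ((0.8)·(1.4) + (-0.2)·(-1.6) + (-2.2)·(-4.6) + (-2.2)·(3.4) + (3.8)·(1.4)) / 4 = 9.4/4 = 2.35
  S[V,V] = ((1.4)·(1.4) + (-1.6)·(-1.6) + (-4.6)·(-4.6) + (3.4)·(3.4) + (1.4)·(1.4)) / 4 = 39.2/4 = 9.8
  S = [[6.2, 2.35],
 [2.35, 9.8]].

Step 3 — invert S. det(S) = 6.2·9.8 - (2.35)² = 55.2375.
  S^{-1} = (1/det) · [[d, -b], [-b, a]] = [[0.1774, -0.0425],
 [-0.0425, 0.1122]].

Step 4 — quadratic form (x̄ - mu_0)^T · S^{-1} · (x̄ - mu_0):
  S^{-1} · (x̄ - mu_0) = (0.1023, 0.2408),
  (x̄ - mu_0)^T · [...] = (1.2)·(0.1023) + (2.6)·(0.2408) = 0.7488.

Step 5 — scale by n: T² = 5 · 0.7488 = 3.7438.

T² ≈ 3.7438


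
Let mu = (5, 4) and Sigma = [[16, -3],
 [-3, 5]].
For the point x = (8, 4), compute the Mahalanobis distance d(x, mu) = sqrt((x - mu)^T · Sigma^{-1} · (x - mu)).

Step 1 — centre the observation: (x - mu) = (3, 0).

Step 2 — invert Sigma. det(Sigma) = 16·5 - (-3)² = 71.
  Sigma^{-1} = (1/det) · [[d, -b], [-b, a]] = [[0.0704, 0.0423],
 [0.0423, 0.2254]].

Step 3 — form the quadratic (x - mu)^T · Sigma^{-1} · (x - mu):
  Sigma^{-1} · (x - mu) = (0.2113, 0.1268).
  (x - mu)^T · [Sigma^{-1} · (x - mu)] = (3)·(0.2113) + (0)·(0.1268) = 0.6338.

Step 4 — take square root: d = √(0.6338) ≈ 0.7961.

d(x, mu) = √(0.6338) ≈ 0.7961


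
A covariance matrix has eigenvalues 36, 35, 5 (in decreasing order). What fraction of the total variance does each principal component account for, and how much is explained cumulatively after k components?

Step 1 — total variance = trace(Sigma) = Σ λ_i = 36 + 35 + 5 = 76.

Step 2 — fraction explained by component i = λ_i / Σ λ:
  PC1: 36/76 = 0.4737
  PC2: 35/76 = 0.4605
  PC3: 5/76 = 0.0658

Step 3 — cumulative fraction after k components = (λ_1 + ... + λ_k) / Σ λ:
  k = 1: 36/76 = 0.4737
  k = 2: (36 + 35)/76 = 71/76 = 0.9342
  k = 3: (36 + 35 + 5)/76 = 76/76 = 1

Summary (fraction, with percent):

explained: PC1 0.4737 (47.37%), PC2 0.4605 (46.05%), PC3 0.0658 (6.58%);  cumulative: 0.4737, 0.9342, 1


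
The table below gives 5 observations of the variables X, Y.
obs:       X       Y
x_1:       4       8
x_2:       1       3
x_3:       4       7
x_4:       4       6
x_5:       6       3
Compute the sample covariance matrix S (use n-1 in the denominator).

Step 1 — column means:
  mean(X) = (4 + 1 + 4 + 4 + 6) / 5 = 19/5 = 3.8
  mean(Y) = (8 + 3 + 7 + 6 + 3) / 5 = 27/5 = 5.4

Step 2 — sample covariance S[i,j] = (1/(n-1)) · Σ_k (x_{k,i} - mean_i) · (x_{k,j} - mean_j), with n-1 = 4.
  S[X,X] = ((0.2)·(0.2) + (-2.8)·(-2.8) + (0.2)·(0.2) + (0.2)·(0.2) + (2.2)·(2.2)) / 4 = 12.8/4 = 3.2
  S[X,Y] = ((0.2)·(2.6) + (-2.8)·(-2.4) + (0.2)·(1.6) + (0.2)·(0.6) + (2.2)·(-2.4)) / 4 = 2.4/4 = 0.6
  S[Y,Y] = ((2.6)·(2.6) + (-2.4)·(-2.4) + (1.6)·(1.6) + (0.6)·(0.6) + (-2.4)·(-2.4)) / 4 = 21.2/4 = 5.3

S is symmetric (S[j,i] = S[i,j]). Assembling:

S = [[3.2, 0.6],
 [0.6, 5.3]]


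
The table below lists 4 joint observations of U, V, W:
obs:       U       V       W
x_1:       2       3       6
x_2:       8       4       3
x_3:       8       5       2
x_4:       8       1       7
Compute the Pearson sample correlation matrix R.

Step 1 — column means:
  mean(U) = (2 + 8 + 8 + 8) / 4 = 26/4 = 6.5
  mean(V) = (3 + 4 + 5 + 1) / 4 = 13/4 = 3.25
  mean(W) = (6 + 3 + 2 + 7) / 4 = 18/4 = 4.5

Step 2 — sample variances and covariances s[i,j] = (1/(n-1)) · Σ_k (x_{k,i} - mean_i) · (x_{k,j} - mean_j), with n-1 = 3:
  s[U,U] = ((-4.5)·(-4.5) + (1.5)·(1.5) + (1.5)·(1.5) + (1.5)·(1.5)) / 3 = 27/3 = 9
  s[U,V] = ((-4.5)·(-0.25) + (1.5)·(0.75) + (1.5)·(1.75) + (1.5)·(-2.25)) / 3 = 1.5/3 = 0.5
  s[U,W] = ((-4.5)·(1.5) + (1.5)·(-1.5) + (1.5)·(-2.5) + (1.5)·(2.5)) / 3 = -9/3 = -3
  s[V,V] = ((-0.25)·(-0.25) + (0.75)·(0.75) + (1.75)·(1.75) + (-2.25)·(-2.25)) / 3 = 8.75/3 = 2.9167
  s[V,W] = ((-0.25)·(1.5) + (0.75)·(-1.5) + (1.75)·(-2.5) + (-2.25)·(2.5)) / 3 = -11.5/3 = -3.8333
  s[W,W] = ((1.5)·(1.5) + (-1.5)·(-1.5) + (-2.5)·(-2.5) + (2.5)·(2.5)) / 3 = 17/3 = 5.6667
  Sample standard deviations s_i = √(s[i,i]):
  s(U) = √(9) = 3
  s(V) = √(2.9167) = 1.7078
  s(W) = √(5.6667) = 2.3805

Step 3 — r_{ij} = s_{ij} / (s_i · s_j):
  r[U,U] = 1 (diagonal).
  r[U,V] = 0.5 / (3 · 1.7078) = 0.5 / 5.1235 = 0.0976
  r[U,W] = -3 / (3 · 2.3805) = -3 / 7.1414 = -0.4201
  r[V,V] = 1 (diagonal).
  r[V,W] = -3.8333 / (1.7078 · 2.3805) = -3.8333 / 4.0654 = -0.9429
  r[W,W] = 1 (diagonal).

R is symmetric with unit diagonal. Assembling:

R = [[1, 0.0976, -0.4201],
 [0.0976, 1, -0.9429],
 [-0.4201, -0.9429, 1]]


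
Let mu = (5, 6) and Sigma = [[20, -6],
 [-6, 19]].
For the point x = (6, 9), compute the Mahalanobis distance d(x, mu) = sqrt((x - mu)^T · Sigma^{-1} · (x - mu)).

Step 1 — centre the observation: (x - mu) = (1, 3).

Step 2 — invert Sigma. det(Sigma) = 20·19 - (-6)² = 344.
  Sigma^{-1} = (1/det) · [[d, -b], [-b, a]] = [[0.0552, 0.0174],
 [0.0174, 0.0581]].

Step 3 — form the quadratic (x - mu)^T · Sigma^{-1} · (x - mu):
  Sigma^{-1} · (x - mu) = (0.1076, 0.1919).
  (x - mu)^T · [Sigma^{-1} · (x - mu)] = (1)·(0.1076) + (3)·(0.1919) = 0.6831.

Step 4 — take square root: d = √(0.6831) ≈ 0.8265.

d(x, mu) = √(0.6831) ≈ 0.8265


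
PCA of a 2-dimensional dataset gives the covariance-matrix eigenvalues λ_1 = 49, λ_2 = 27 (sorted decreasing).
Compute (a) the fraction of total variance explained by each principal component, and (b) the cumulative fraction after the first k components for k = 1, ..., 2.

Step 1 — total variance = trace(Sigma) = Σ λ_i = 49 + 27 = 76.

Step 2 — fraction explained by component i = λ_i / Σ λ:
  PC1: 49/76 = 0.6447
  PC2: 27/76 = 0.3553

Step 3 — cumulative fraction after k components = (λ_1 + ... + λ_k) / Σ λ:
  k = 1: 49/76 = 0.6447
  k = 2: (49 + 27)/76 = 76/76 = 1

Summary (fraction, with percent):

explained: PC1 0.6447 (64.47%), PC2 0.3553 (35.53%);  cumulative: 0.6447, 1


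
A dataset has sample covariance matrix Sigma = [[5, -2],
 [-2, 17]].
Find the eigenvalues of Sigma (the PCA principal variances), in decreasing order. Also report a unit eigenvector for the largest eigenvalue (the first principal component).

Step 1 — characteristic polynomial of 2×2 Sigma:
  det(Sigma - λI) = λ² - trace · λ + det = 0.
  trace = 5 + 17 = 22, det = 5·17 - (-2)² = 81.
Step 2 — discriminant:
  Δ = trace² - 4·det = 484 - 324 = 160.
Step 3 — eigenvalues:
  λ = (trace ± √Δ)/2 = (22 ± 12.6491)/2,
  λ_1 = 17.3246,  λ_2 = 4.6754.

Step 4 — unit eigenvector for λ_1: solve (Sigma - λ_1 I)v = 0. First row:
  (5 - 17.3246)·v_x + (-2)·v_y = 0, i.e. (-12.3246)·v_x + (-2)·v_y = 0,
  so v ∝ (b, λ_1 - a) = (-2, 12.3246); multiply by -1 so the first entry is positive: u = (2, -12.3246).
  ||u|| = √((2)² + (-12.3246)²) = √(155.8947) ≈ 12.4858,
  v_1 = u/||u|| ≈ (0.1602, -0.9871) (||v_1|| = 1).

λ_1 = 17.3246,  λ_2 = 4.6754;  v_1 ≈ (0.1602, -0.9871)


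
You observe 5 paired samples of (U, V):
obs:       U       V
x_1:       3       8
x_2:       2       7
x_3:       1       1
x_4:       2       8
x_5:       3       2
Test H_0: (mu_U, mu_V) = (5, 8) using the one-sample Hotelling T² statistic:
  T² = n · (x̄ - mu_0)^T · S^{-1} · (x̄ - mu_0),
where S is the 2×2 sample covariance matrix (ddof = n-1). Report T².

Step 1 — sample mean vector:
  mean(U) = (3 + 2 + 1 + 2 + 3) / 5 = 11/5 = 2.2
  mean(V) = (8 + 7 + 1 + 8 + 2) / 5 = 26/5 = 5.2
  x̄ = (2.2, 5.2),  deviation x̄ - mu_0 = (2.2, 5.2) - (5, 8) = (-2.8, -2.8).

Step 2 — sample covariance matrix, S[i,j] = (1/(n-1)) · Σ_k (x_{k,i} - mean_i) · (x_{k,j} - mean_j), divisor n-1 = 4:
  S[U,U] = ((0.8)·(0.8) + (-0.2)·(-0.2) + (-1.2)·(-1.2) + (-0.2)·(-0.2) + (0.8)·(0.8)) / 4 = 2.8/4 = 0.7
  S[U,V] = ((0.8)·(2.8) + (-0.2)·(1.8) + (-1.2)·(-4.2) + (-0.2)·(2.8) + (0.8)·(-3.2)) / 4 = 3.8/4 = 0.95
  S[V,V] = ((2.8)·(2.8) + (1.8)·(1.8) + (-4.2)·(-4.2) + (2.8)·(2.8) + (-3.2)·(-3.2)) / 4 = 46.8/4 = 11.7
  S = [[0.7, 0.95],
 [0.95, 11.7]].

Step 3 — invert S. det(S) = 0.7·11.7 - (0.95)² = 7.2875.
  S^{-1} = (1/det) · [[d, -b], [-b, a]] = [[1.6055, -0.1304],
 [-0.1304, 0.0961]].

Step 4 — quadratic form (x̄ - mu_0)^T · S^{-1} · (x̄ - mu_0):
  S^{-1} · (x̄ - mu_0) = (-4.1304, 0.0961),
  (x̄ - mu_0)^T · [...] = (-2.8)·(-4.1304) + (-2.8)·(0.0961) = 11.2961.

Step 5 — scale by n: T² = 5 · 11.2961 = 56.4803.

T² ≈ 56.4803


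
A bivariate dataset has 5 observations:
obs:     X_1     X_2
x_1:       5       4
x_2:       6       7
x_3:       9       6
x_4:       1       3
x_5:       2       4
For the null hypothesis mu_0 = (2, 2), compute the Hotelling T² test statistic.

Step 1 — sample mean vector:
  mean(X_1) = (5 + 6 + 9 + 1 + 2) / 5 = 23/5 = 4.6
  mean(X_2) = (4 + 7 + 6 + 3 + 4) / 5 = 24/5 = 4.8
  x̄ = (4.6, 4.8),  deviation x̄ - mu_0 = (4.6, 4.8) - (2, 2) = (2.6, 2.8).

Step 2 — sample covariance matrix, S[i,j] = (1/(n-1)) · Σ_k (x_{k,i} - mean_i) · (x_{k,j} - mean_j), divisor n-1 = 4:
  S[X_1,X_1] = ((0.4)·(0.4) + (1.4)·(1.4) + (4.4)·(4.4) + (-3.6)·(-3.6) + (-2.6)·(-2.6)) / 4 = 41.2/4 = 10.3
  S[X_1,X_2] = ((0.4)·(-0.8) + (1.4)·(2.2) + (4.4)·(1.2) + (-3.6)·(-1.8) + (-2.6)·(-0.8)) / 4 = 16.6/4 = 4.15
  S[X_2,X_2] = ((-0.8)·(-0.8) + (2.2)·(2.2) + (1.2)·(1.2) + (-1.8)·(-1.8) + (-0.8)·(-0.8)) / 4 = 10.8/4 = 2.7
  S = [[10.3, 4.15],
 [4.15, 2.7]].

Step 3 — invert S. det(S) = 10.3·2.7 - (4.15)² = 10.5875.
  S^{-1} = (1/det) · [[d, -b], [-b, a]] = [[0.255, -0.392],
 [-0.392, 0.9728]].

Step 4 — quadratic form (x̄ - mu_0)^T · S^{-1} · (x̄ - mu_0):
  S^{-1} · (x̄ - mu_0) = (-0.4345, 1.7048),
  (x̄ - mu_0)^T · [...] = (2.6)·(-0.4345) + (2.8)·(1.7048) = 3.6439.

Step 5 — scale by n: T² = 5 · 3.6439 = 18.2196.

T² ≈ 18.2196


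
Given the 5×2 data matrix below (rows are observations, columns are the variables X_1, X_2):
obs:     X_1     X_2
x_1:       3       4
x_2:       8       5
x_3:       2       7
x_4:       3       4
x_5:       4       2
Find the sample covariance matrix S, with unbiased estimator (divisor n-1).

Step 1 — column means:
  mean(X_1) = (3 + 8 + 2 + 3 + 4) / 5 = 20/5 = 4
  mean(X_2) = (4 + 5 + 7 + 4 + 2) / 5 = 22/5 = 4.4

Step 2 — sample covariance S[i,j] = (1/(n-1)) · Σ_k (x_{k,i} - mean_i) · (x_{k,j} - mean_j), with n-1 = 4.
  S[X_1,X_1] = ((-1)·(-1) + (4)·(4) + (-2)·(-2) + (-1)·(-1) + (0)·(0)) / 4 = 22/4 = 5.5
  S[X_1,X_2] = ((-1)·(-0.4) + (4)·(0.6) + (-2)·(2.6) + (-1)·(-0.4) + (0)·(-2.4)) / 4 = -2/4 = -0.5
  S[X_2,X_2] = ((-0.4)·(-0.4) + (0.6)·(0.6) + (2.6)·(2.6) + (-0.4)·(-0.4) + (-2.4)·(-2.4)) / 4 = 13.2/4 = 3.3

S is symmetric (S[j,i] = S[i,j]). Assembling:

S = [[5.5, -0.5],
 [-0.5, 3.3]]


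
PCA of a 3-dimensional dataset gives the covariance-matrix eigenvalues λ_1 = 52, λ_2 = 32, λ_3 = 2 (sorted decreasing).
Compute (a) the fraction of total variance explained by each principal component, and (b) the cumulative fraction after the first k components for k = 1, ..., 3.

Step 1 — total variance = trace(Sigma) = Σ λ_i = 52 + 32 + 2 = 86.

Step 2 — fraction explained by component i = λ_i / Σ λ:
  PC1: 52/86 = 0.6047
  PC2: 32/86 = 0.3721
  PC3: 2/86 = 0.0233

Step 3 — cumulative fraction after k components = (λ_1 + ... + λ_k) / Σ λ:
  k = 1: 52/86 = 0.6047
  k = 2: (52 + 32)/86 = 84/86 = 0.9767
  k = 3: (52 + 32 + 2)/86 = 86/86 = 1

Summary (fraction, with percent):

explained: PC1 0.6047 (60.47%), PC2 0.3721 (37.21%), PC3 0.0233 (2.33%);  cumulative: 0.6047, 0.9767, 1


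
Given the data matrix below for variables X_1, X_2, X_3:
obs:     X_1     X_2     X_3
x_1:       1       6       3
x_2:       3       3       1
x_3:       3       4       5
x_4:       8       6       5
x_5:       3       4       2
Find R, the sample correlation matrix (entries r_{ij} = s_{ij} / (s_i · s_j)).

Step 1 — column means:
  mean(X_1) = (1 + 3 + 3 + 8 + 3) / 5 = 18/5 = 3.6
  mean(X_2) = (6 + 3 + 4 + 6 + 4) / 5 = 23/5 = 4.6
  mean(X_3) = (3 + 1 + 5 + 5 + 2) / 5 = 16/5 = 3.2

Step 2 — sample variances and covariances s[i,j] = (1/(n-1)) · Σ_k (x_{k,i} - mean_i) · (x_{k,j} - mean_j), with n-1 = 4:
  s[X_1,X_1] = ((-2.6)·(-2.6) + (-0.6)·(-0.6) + (-0.6)·(-0.6) + (4.4)·(4.4) + (-0.6)·(-0.6)) / 4 = 27.2/4 = 6.8
  s[X_1,X_2] = ((-2.6)·(1.4) + (-0.6)·(-1.6) + (-0.6)·(-0.6) + (4.4)·(1.4) + (-0.6)·(-0.6)) / 4 = 4.2/4 = 1.05
  s[X_1,X_3] = ((-2.6)·(-0.2) + (-0.6)·(-2.2) + (-0.6)·(1.8) + (4.4)·(1.8) + (-0.6)·(-1.2)) / 4 = 9.4/4 = 2.35
  s[X_2,X_2] = ((1.4)·(1.4) + (-1.6)·(-1.6) + (-0.6)·(-0.6) + (1.4)·(1.4) + (-0.6)·(-0.6)) / 4 = 7.2/4 = 1.8
  s[X_2,X_3] = ((1.4)·(-0.2) + (-1.6)·(-2.2) + (-0.6)·(1.8) + (1.4)·(1.8) + (-0.6)·(-1.2)) / 4 = 5.4/4 = 1.35
  s[X_3,X_3] = ((-0.2)·(-0.2) + (-2.2)·(-2.2) + (1.8)·(1.8) + (1.8)·(1.8) + (-1.2)·(-1.2)) / 4 = 12.8/4 = 3.2
  Sample standard deviations s_i = √(s[i,i]):
  s(X_1) = √(6.8) = 2.6077
  s(X_2) = √(1.8) = 1.3416
  s(X_3) = √(3.2) = 1.7889

Step 3 — r_{ij} = s_{ij} / (s_i · s_j):
  r[X_1,X_1] = 1 (diagonal).
  r[X_1,X_2] = 1.05 / (2.6077 · 1.3416) = 1.05 / 3.4986 = 0.3001
  r[X_1,X_3] = 2.35 / (2.6077 · 1.7889) = 2.35 / 4.6648 = 0.5038
  r[X_2,X_2] = 1 (diagonal).
  r[X_2,X_3] = 1.35 / (1.3416 · 1.7889) = 1.35 / 2.4 = 0.5625
  r[X_3,X_3] = 1 (diagonal).

R is symmetric with unit diagonal. Assembling:

R = [[1, 0.3001, 0.5038],
 [0.3001, 1, 0.5625],
 [0.5038, 0.5625, 1]]


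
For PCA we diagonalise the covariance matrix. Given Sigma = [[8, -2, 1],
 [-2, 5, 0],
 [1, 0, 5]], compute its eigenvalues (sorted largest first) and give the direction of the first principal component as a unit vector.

Step 1 — characteristic polynomial p(λ) = det(λI - Sigma) = λ³ - tr·λ² + c_1·λ - det, where tr = trace, c_1 = sum of the principal 2×2 minors, det = det(Sigma):
  tr = 8 + 5 + 5 = 18,
  c_1 = (8·5 - (-2)²) + (8·5 - (1)²) + (5·5 - (0)²) = 36 + 39 + 25 = 100,
  det = 8·(5·5 - (0)²) - (-2)·((-2)·5 - (0)·(1)) + (1)·((-2)·(0) - 5·(1)) = 8·(25) - (-2)·(-10) + (1)·(-5) = 175.
  So p(λ) = λ³ - 18λ² + 100λ - 175.
Step 2 — look for an integer root (rational root theorem: any rational root is an integer divisor of 175). Testing λ = 5:
  p(5) = 125 - 450 + 500 - 175 = 0  ✓
  Dividing out (λ - 5): p(λ) = (λ - 5)(λ² - 13λ + 35).
Step 3 — remaining eigenvalues from the quadratic λ² - 13λ + 35 = 0:
  Δ = 13² - 4·35 = 169 - 140 = 29,  λ = (13 ± √29)/2 = (13 ± 5.3852)/2 ≈ 9.1926 or 3.8074.
  Sorted: λ_1 = 9.1926,  λ_2 = 5,  λ_3 = 3.8074  (check: sum = 18 = tr ✓).

Step 4 — unit eigenvector for λ_1 ≈ 9.1926: v spans the null space of (Sigma - λ_1 I), whose rows are
  r_1 = (-1.1926, -2, 1),  r_2 = (-2, -4.1926, 0),  r_3 = (1, 0, -4.1926).
  v is orthogonal to every row, so take v ∝ r_1 × r_2 = ((-2)·(0) - (1)·(-4.1926), (1)·(-2) - (-1.1926)·(0), (-1.1926)·(-4.1926) - (-2)·(-2)) ≈ (4.1926, -2, 1).
  Let u = (4.1926, -2, 1).
  ||u|| = √((4.1926)² + (-2)² + (1)²) = √(22.5777) ≈ 4.7516,  v_1 = u/||u|| ≈ (0.8824, -0.4209, 0.2105) (||v_1|| = 1).

λ_1 = 9.1926,  λ_2 = 5,  λ_3 = 3.8074;  v_1 ≈ (0.8824, -0.4209, 0.2105)


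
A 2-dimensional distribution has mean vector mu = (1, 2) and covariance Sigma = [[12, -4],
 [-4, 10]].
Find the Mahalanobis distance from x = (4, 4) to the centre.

Step 1 — centre the observation: (x - mu) = (3, 2).

Step 2 — invert Sigma. det(Sigma) = 12·10 - (-4)² = 104.
  Sigma^{-1} = (1/det) · [[d, -b], [-b, a]] = [[0.0962, 0.0385],
 [0.0385, 0.1154]].

Step 3 — form the quadratic (x - mu)^T · Sigma^{-1} · (x - mu):
  Sigma^{-1} · (x - mu) = (0.3654, 0.3462).
  (x - mu)^T · [Sigma^{-1} · (x - mu)] = (3)·(0.3654) + (2)·(0.3462) = 1.7885.

Step 4 — take square root: d = √(1.7885) ≈ 1.3373.

d(x, mu) = √(1.7885) ≈ 1.3373


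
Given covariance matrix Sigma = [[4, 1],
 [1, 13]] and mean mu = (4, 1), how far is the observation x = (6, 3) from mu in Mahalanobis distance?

Step 1 — centre the observation: (x - mu) = (2, 2).

Step 2 — invert Sigma. det(Sigma) = 4·13 - (1)² = 51.
  Sigma^{-1} = (1/det) · [[d, -b], [-b, a]] = [[0.2549, -0.0196],
 [-0.0196, 0.0784]].

Step 3 — form the quadratic (x - mu)^T · Sigma^{-1} · (x - mu):
  Sigma^{-1} · (x - mu) = (0.4706, 0.1176).
  (x - mu)^T · [Sigma^{-1} · (x - mu)] = (2)·(0.4706) + (2)·(0.1176) = 1.1765.

Step 4 — take square root: d = √(1.1765) ≈ 1.0847.

d(x, mu) = √(1.1765) ≈ 1.0847


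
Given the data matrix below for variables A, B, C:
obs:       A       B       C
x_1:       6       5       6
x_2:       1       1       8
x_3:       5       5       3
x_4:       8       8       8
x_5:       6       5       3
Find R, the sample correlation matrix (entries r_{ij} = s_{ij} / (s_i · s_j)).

Step 1 — column means:
  mean(A) = (6 + 1 + 5 + 8 + 6) / 5 = 26/5 = 5.2
  mean(B) = (5 + 1 + 5 + 8 + 5) / 5 = 24/5 = 4.8
  mean(C) = (6 + 8 + 3 + 8 + 3) / 5 = 28/5 = 5.6

Step 2 — sample variances and covariances s[i,j] = (1/(n-1)) · Σ_k (x_{k,i} - mean_i) · (x_{k,j} - mean_j), with n-1 = 4:
  s[A,A] = ((0.8)·(0.8) + (-4.2)·(-4.2) + (-0.2)·(-0.2) + (2.8)·(2.8) + (0.8)·(0.8)) / 4 = 26.8/4 = 6.7
  s[A,B] = ((0.8)·(0.2) + (-4.2)·(-3.8) + (-0.2)·(0.2) + (2.8)·(3.2) + (0.8)·(0.2)) / 4 = 25.2/4 = 6.3
  s[A,C] = ((0.8)·(0.4) + (-4.2)·(2.4) + (-0.2)·(-2.6) + (2.8)·(2.4) + (0.8)·(-2.6)) / 4 = -4.6/4 = -1.15
  s[B,B] = ((0.2)·(0.2) + (-3.8)·(-3.8) + (0.2)·(0.2) + (3.2)·(3.2) + (0.2)·(0.2)) / 4 = 24.8/4 = 6.2
  s[B,C] = ((0.2)·(0.4) + (-3.8)·(2.4) + (0.2)·(-2.6) + (3.2)·(2.4) + (0.2)·(-2.6)) / 4 = -2.4/4 = -0.6
  s[C,C] = ((0.4)·(0.4) + (2.4)·(2.4) + (-2.6)·(-2.6) + (2.4)·(2.4) + (-2.6)·(-2.6)) / 4 = 25.2/4 = 6.3
  Sample standard deviations s_i = √(s[i,i]):
  s(A) = √(6.7) = 2.5884
  s(B) = √(6.2) = 2.49
  s(C) = √(6.3) = 2.51

Step 3 — r_{ij} = s_{ij} / (s_i · s_j):
  r[A,A] = 1 (diagonal).
  r[A,B] = 6.3 / (2.5884 · 2.49) = 6.3 / 6.4452 = 0.9775
  r[A,C] = -1.15 / (2.5884 · 2.51) = -1.15 / 6.4969 = -0.177
  r[B,B] = 1 (diagonal).
  r[B,C] = -0.6 / (2.49 · 2.51) = -0.6 / 6.2498 = -0.096
  r[C,C] = 1 (diagonal).

R is symmetric with unit diagonal. Assembling:

R = [[1, 0.9775, -0.177],
 [0.9775, 1, -0.096],
 [-0.177, -0.096, 1]]


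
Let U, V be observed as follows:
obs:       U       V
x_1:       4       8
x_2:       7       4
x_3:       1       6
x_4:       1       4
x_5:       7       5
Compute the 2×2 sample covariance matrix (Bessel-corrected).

Step 1 — column means:
  mean(U) = (4 + 7 + 1 + 1 + 7) / 5 = 20/5 = 4
  mean(V) = (8 + 4 + 6 + 4 + 5) / 5 = 27/5 = 5.4

Step 2 — sample covariance S[i,j] = (1/(n-1)) · Σ_k (x_{k,i} - mean_i) · (x_{k,j} - mean_j), with n-1 = 4.
  S[U,U] = ((0)·(0) + (3)·(3) + (-3)·(-3) + (-3)·(-3) + (3)·(3)) / 4 = 36/4 = 9
  S[U,V] = ((0)·(2.6) + (3)·(-1.4) + (-3)·(0.6) + (-3)·(-1.4) + (3)·(-0.4)) / 4 = -3/4 = -0.75
  S[V,V] = ((2.6)·(2.6) + (-1.4)·(-1.4) + (0.6)·(0.6) + (-1.4)·(-1.4) + (-0.4)·(-0.4)) / 4 = 11.2/4 = 2.8

S is symmetric (S[j,i] = S[i,j]). Assembling:

S = [[9, -0.75],
 [-0.75, 2.8]]


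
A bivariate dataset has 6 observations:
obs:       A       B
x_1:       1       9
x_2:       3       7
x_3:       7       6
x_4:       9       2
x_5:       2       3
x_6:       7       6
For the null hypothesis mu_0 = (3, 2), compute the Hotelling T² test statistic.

Step 1 — sample mean vector:
  mean(A) = (1 + 3 + 7 + 9 + 2 + 7) / 6 = 29/6 = 4.8333
  mean(B) = (9 + 7 + 6 + 2 + 3 + 6) / 6 = 33/6 = 5.5
  x̄ = (4.8333, 5.5),  deviation x̄ - mu_0 = (4.8333, 5.5) - (3, 2) = (1.8333, 3.5).

Step 2 — sample covariance matrix, S[i,j] = (1/(n-1)) · Σ_k (x_{k,i} - mean_i) · (x_{k,j} - mean_j), divisor n-1 = 5:
  S[A,A] = ((-3.8333)·(-3.8333) + (-1.8333)·(-1.8333) + (2.1667)·(2.1667) + (4.1667)·(4.1667) + (-2.8333)·(-2.8333) + (2.1667)·(2.1667)) / 5 = 52.8333/5 = 10.5667
  S[A,B] = ((-3.8333)·(3.5) + (-1.8333)·(1.5) + (2.1667)·(0.5) + (4.1667)·(-3.5) + (-2.8333)·(-2.5) + (2.1667)·(0.5)) / 5 = -21.5/5 = -4.3
  S[B,B] = ((3.5)·(3.5) + (1.5)·(1.5) + (0.5)·(0.5) + (-3.5)·(-3.5) + (-2.5)·(-2.5) + (0.5)·(0.5)) / 5 = 33.5/5 = 6.7
  S = [[10.5667, -4.3],
 [-4.3, 6.7]].

Step 3 — invert S. det(S) = 10.5667·6.7 - (-4.3)² = 52.3067.
  S^{-1} = (1/det) · [[d, -b], [-b, a]] = [[0.1281, 0.0822],
 [0.0822, 0.202]].

Step 4 — quadratic form (x̄ - mu_0)^T · S^{-1} · (x̄ - mu_0):
  S^{-1} · (x̄ - mu_0) = (0.5226, 0.8578),
  (x̄ - mu_0)^T · [...] = (1.8333)·(0.5226) + (3.5)·(0.8578) = 3.9602.

Step 5 — scale by n: T² = 6 · 3.9602 = 23.7612.

T² ≈ 23.7612


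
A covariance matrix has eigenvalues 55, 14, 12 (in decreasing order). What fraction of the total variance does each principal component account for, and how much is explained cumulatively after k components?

Step 1 — total variance = trace(Sigma) = Σ λ_i = 55 + 14 + 12 = 81.

Step 2 — fraction explained by component i = λ_i / Σ λ:
  PC1: 55/81 = 0.679
  PC2: 14/81 = 0.1728
  PC3: 12/81 = 0.1481

Step 3 — cumulative fraction after k components = (λ_1 + ... + λ_k) / Σ λ:
  k = 1: 55/81 = 0.679
  k = 2: (55 + 14)/81 = 69/81 = 0.8519
  k = 3: (55 + 14 + 12)/81 = 81/81 = 1

Summary (fraction, with percent):

explained: PC1 0.679 (67.9%), PC2 0.1728 (17.28%), PC3 0.1481 (14.81%);  cumulative: 0.679, 0.8519, 1


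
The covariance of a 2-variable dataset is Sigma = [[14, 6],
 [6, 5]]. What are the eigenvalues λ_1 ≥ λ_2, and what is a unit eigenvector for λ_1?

Step 1 — characteristic polynomial of 2×2 Sigma:
  det(Sigma - λI) = λ² - trace · λ + det = 0.
  trace = 14 + 5 = 19, det = 14·5 - (6)² = 34.
Step 2 — discriminant:
  Δ = trace² - 4·det = 361 - 136 = 225.
Step 3 — eigenvalues:
  λ = (trace ± √Δ)/2 = (19 ± 15)/2,
  λ_1 = 17,  λ_2 = 2.

Step 4 — unit eigenvector for λ_1: solve (Sigma - λ_1 I)v = 0. First row:
  (14 - 17)·v_x + (6)·v_y = 0, i.e. (-3)·v_x + (6)·v_y = 0,
  so v ∝ (b, λ_1 - a) = (6, 3) = u.
  ||u|| = √((6)² + (3)²) = √(45) ≈ 6.7082,
  v_1 = u/||u|| ≈ (0.8944, 0.4472) (||v_1|| = 1).

λ_1 = 17,  λ_2 = 2;  v_1 ≈ (0.8944, 0.4472)


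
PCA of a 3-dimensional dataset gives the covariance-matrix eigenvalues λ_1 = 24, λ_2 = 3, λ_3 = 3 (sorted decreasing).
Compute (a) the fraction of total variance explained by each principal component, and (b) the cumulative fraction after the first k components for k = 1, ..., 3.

Step 1 — total variance = trace(Sigma) = Σ λ_i = 24 + 3 + 3 = 30.

Step 2 — fraction explained by component i = λ_i / Σ λ:
  PC1: 24/30 = 0.8
  PC2: 3/30 = 0.1
  PC3: 3/30 = 0.1

Step 3 — cumulative fraction after k components = (λ_1 + ... + λ_k) / Σ λ:
  k = 1: 24/30 = 0.8
  k = 2: (24 + 3)/30 = 27/30 = 0.9
  k = 3: (24 + 3 + 3)/30 = 30/30 = 1

Summary (fraction, with percent):

explained: PC1 0.8 (80%), PC2 0.1 (10%), PC3 0.1 (10%);  cumulative: 0.8, 0.9, 1


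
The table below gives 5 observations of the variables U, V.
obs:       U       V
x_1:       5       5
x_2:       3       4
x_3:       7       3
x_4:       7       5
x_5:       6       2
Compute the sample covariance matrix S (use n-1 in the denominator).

Step 1 — column means:
  mean(U) = (5 + 3 + 7 + 7 + 6) / 5 = 28/5 = 5.6
  mean(V) = (5 + 4 + 3 + 5 + 2) / 5 = 19/5 = 3.8

Step 2 — sample covariance S[i,j] = (1/(n-1)) · Σ_k (x_{k,i} - mean_i) · (x_{k,j} - mean_j), with n-1 = 4.
  S[U,U] = ((-0.6)·(-0.6) + (-2.6)·(-2.6) + (1.4)·(1.4) + (1.4)·(1.4) + (0.4)·(0.4)) / 4 = 11.2/4 = 2.8
  S[U,V] = ((-0.6)·(1.2) + (-2.6)·(0.2) + (1.4)·(-0.8) + (1.4)·(1.2) + (0.4)·(-1.8)) / 4 = -1.4/4 = -0.35
  S[V,V] = ((1.2)·(1.2) + (0.2)·(0.2) + (-0.8)·(-0.8) + (1.2)·(1.2) + (-1.8)·(-1.8)) / 4 = 6.8/4 = 1.7

S is symmetric (S[j,i] = S[i,j]). Assembling:

S = [[2.8, -0.35],
 [-0.35, 1.7]]


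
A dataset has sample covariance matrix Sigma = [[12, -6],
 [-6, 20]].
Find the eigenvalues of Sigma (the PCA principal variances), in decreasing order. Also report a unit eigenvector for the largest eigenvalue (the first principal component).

Step 1 — characteristic polynomial of 2×2 Sigma:
  det(Sigma - λI) = λ² - trace · λ + det = 0.
  trace = 12 + 20 = 32, det = 12·20 - (-6)² = 204.
Step 2 — discriminant:
  Δ = trace² - 4·det = 1024 - 816 = 208.
Step 3 — eigenvalues:
  λ = (trace ± √Δ)/2 = (32 ± 14.4222)/2,
  λ_1 = 23.2111,  λ_2 = 8.7889.

Step 4 — unit eigenvector for λ_1: solve (Sigma - λ_1 I)v = 0. First row:
  (12 - 23.2111)·v_x + (-6)·v_y = 0, i.e. (-11.2111)·v_x + (-6)·v_y = 0,
  so v ∝ (b, λ_1 - a) = (-6, 11.2111); multiply by -1 so the first entry is positive: u = (6, -11.2111).
  ||u|| = √((6)² + (-11.2111)²) = √(161.6888) ≈ 12.7157,
  v_1 = u/||u|| ≈ (0.4719, -0.8817) (||v_1|| = 1).

λ_1 = 23.2111,  λ_2 = 8.7889;  v_1 ≈ (0.4719, -0.8817)


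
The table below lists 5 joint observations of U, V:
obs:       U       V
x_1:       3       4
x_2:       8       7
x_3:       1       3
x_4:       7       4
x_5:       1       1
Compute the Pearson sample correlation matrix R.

Step 1 — column means:
  mean(U) = (3 + 8 + 1 + 7 + 1) / 5 = 20/5 = 4
  mean(V) = (4 + 7 + 3 + 4 + 1) / 5 = 19/5 = 3.8

Step 2 — sample variances and covariances s[i,j] = (1/(n-1)) · Σ_k (x_{k,i} - mean_i) · (x_{k,j} - mean_j), with n-1 = 4:
  s[U,U] = ((-1)·(-1) + (4)·(4) + (-3)·(-3) + (3)·(3) + (-3)·(-3)) / 4 = 44/4 = 11
  s[U,V] = ((-1)·(0.2) + (4)·(3.2) + (-3)·(-0.8) + (3)·(0.2) + (-3)·(-2.8)) / 4 = 24/4 = 6
  s[V,V] = ((0.2)·(0.2) + (3.2)·(3.2) + (-0.8)·(-0.8) + (0.2)·(0.2) + (-2.8)·(-2.8)) / 4 = 18.8/4 = 4.7
  Sample standard deviations s_i = √(s[i,i]):
  s(U) = √(11) = 3.3166
  s(V) = √(4.7) = 2.1679

Step 3 — r_{ij} = s_{ij} / (s_i · s_j):
  r[U,U] = 1 (diagonal).
  r[U,V] = 6 / (3.3166 · 2.1679) = 6 / 7.1903 = 0.8345
  r[V,V] = 1 (diagonal).

R is symmetric with unit diagonal. Assembling:

R = [[1, 0.8345],
 [0.8345, 1]]


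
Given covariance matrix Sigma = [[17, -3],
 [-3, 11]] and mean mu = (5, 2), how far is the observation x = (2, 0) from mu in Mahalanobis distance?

Step 1 — centre the observation: (x - mu) = (-3, -2).

Step 2 — invert Sigma. det(Sigma) = 17·11 - (-3)² = 178.
  Sigma^{-1} = (1/det) · [[d, -b], [-b, a]] = [[0.0618, 0.0169],
 [0.0169, 0.0955]].

Step 3 — form the quadratic (x - mu)^T · Sigma^{-1} · (x - mu):
  Sigma^{-1} · (x - mu) = (-0.2191, -0.2416).
  (x - mu)^T · [Sigma^{-1} · (x - mu)] = (-3)·(-0.2191) + (-2)·(-0.2416) = 1.1404.

Step 4 — take square root: d = √(1.1404) ≈ 1.0679.

d(x, mu) = √(1.1404) ≈ 1.0679


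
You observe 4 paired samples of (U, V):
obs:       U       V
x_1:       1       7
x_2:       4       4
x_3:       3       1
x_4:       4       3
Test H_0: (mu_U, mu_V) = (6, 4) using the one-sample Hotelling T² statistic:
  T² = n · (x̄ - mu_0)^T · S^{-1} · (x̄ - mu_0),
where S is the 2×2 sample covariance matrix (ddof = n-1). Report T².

Step 1 — sample mean vector:
  mean(U) = (1 + 4 + 3 + 4) / 4 = 12/4 = 3
  mean(V) = (7 + 4 + 1 + 3) / 4 = 15/4 = 3.75
  x̄ = (3, 3.75),  deviation x̄ - mu_0 = (3, 3.75) - (6, 4) = (-3, -0.25).

Step 2 — sample covariance matrix, S[i,j] = (1/(n-1)) · Σ_k (x_{k,i} - mean_i) · (x_{k,j} - mean_j), divisor n-1 = 3:
  S[U,U] = ((-2)·(-2) + (1)·(1) + (0)·(0) + (1)·(1)) / 3 = 6/3 = 2
  S[U,V] = ((-2)·(3.25) + (1)·(0.25) + (0)·(-2.75) + (1)·(-0.75)) / 3 = -7/3 = -2.3333
  S[V,V] = ((3.25)·(3.25) + (0.25)·(0.25) + (-2.75)·(-2.75) + (-0.75)·(-0.75)) / 3 = 18.75/3 = 6.25
  S = [[2, -2.3333],
 [-2.3333, 6.25]].

Step 3 — invert S. det(S) = 2·6.25 - (-2.3333)² = 7.0556.
  S^{-1} = (1/det) · [[d, -b], [-b, a]] = [[0.8858, 0.3307],
 [0.3307, 0.2835]].

Step 4 — quadratic form (x̄ - mu_0)^T · S^{-1} · (x̄ - mu_0):
  S^{-1} · (x̄ - mu_0) = (-2.7402, -1.063),
  (x̄ - mu_0)^T · [...] = (-3)·(-2.7402) + (-0.25)·(-1.063) = 8.4862.

Step 5 — scale by n: T² = 4 · 8.4862 = 33.9449.

T² ≈ 33.9449


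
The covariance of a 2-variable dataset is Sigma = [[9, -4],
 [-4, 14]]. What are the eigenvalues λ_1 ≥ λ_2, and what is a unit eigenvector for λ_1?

Step 1 — characteristic polynomial of 2×2 Sigma:
  det(Sigma - λI) = λ² - trace · λ + det = 0.
  trace = 9 + 14 = 23, det = 9·14 - (-4)² = 110.
Step 2 — discriminant:
  Δ = trace² - 4·det = 529 - 440 = 89.
Step 3 — eigenvalues:
  λ = (trace ± √Δ)/2 = (23 ± 9.434)/2,
  λ_1 = 16.217,  λ_2 = 6.783.

Step 4 — unit eigenvector for λ_1: solve (Sigma - λ_1 I)v = 0. First row:
  (9 - 16.217)·v_x + (-4)·v_y = 0, i.e. (-7.217)·v_x + (-4)·v_y = 0,
  so v ∝ (b, λ_1 - a) = (-4, 7.217); multiply by -1 so the first entry is positive: u = (4, -7.217).
  ||u|| = √((4)² + (-7.217)²) = √(68.085) ≈ 8.2514,
  v_1 = u/||u|| ≈ (0.4848, -0.8746) (||v_1|| = 1).

λ_1 = 16.217,  λ_2 = 6.783;  v_1 ≈ (0.4848, -0.8746)


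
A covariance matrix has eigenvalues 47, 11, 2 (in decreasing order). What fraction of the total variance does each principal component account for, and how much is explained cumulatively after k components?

Step 1 — total variance = trace(Sigma) = Σ λ_i = 47 + 11 + 2 = 60.

Step 2 — fraction explained by component i = λ_i / Σ λ:
  PC1: 47/60 = 0.7833
  PC2: 11/60 = 0.1833
  PC3: 2/60 = 0.0333

Step 3 — cumulative fraction after k components = (λ_1 + ... + λ_k) / Σ λ:
  k = 1: 47/60 = 0.7833
  k = 2: (47 + 11)/60 = 58/60 = 0.9667
  k = 3: (47 + 11 + 2)/60 = 60/60 = 1

Summary (fraction, with percent):

explained: PC1 0.7833 (78.33%), PC2 0.1833 (18.33%), PC3 0.0333 (3.33%);  cumulative: 0.7833, 0.9667, 1


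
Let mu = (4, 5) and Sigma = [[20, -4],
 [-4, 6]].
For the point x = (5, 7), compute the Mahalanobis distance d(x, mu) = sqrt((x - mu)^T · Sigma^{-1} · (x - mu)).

Step 1 — centre the observation: (x - mu) = (1, 2).

Step 2 — invert Sigma. det(Sigma) = 20·6 - (-4)² = 104.
  Sigma^{-1} = (1/det) · [[d, -b], [-b, a]] = [[0.0577, 0.0385],
 [0.0385, 0.1923]].

Step 3 — form the quadratic (x - mu)^T · Sigma^{-1} · (x - mu):
  Sigma^{-1} · (x - mu) = (0.1346, 0.4231).
  (x - mu)^T · [Sigma^{-1} · (x - mu)] = (1)·(0.1346) + (2)·(0.4231) = 0.9808.

Step 4 — take square root: d = √(0.9808) ≈ 0.9903.

d(x, mu) = √(0.9808) ≈ 0.9903


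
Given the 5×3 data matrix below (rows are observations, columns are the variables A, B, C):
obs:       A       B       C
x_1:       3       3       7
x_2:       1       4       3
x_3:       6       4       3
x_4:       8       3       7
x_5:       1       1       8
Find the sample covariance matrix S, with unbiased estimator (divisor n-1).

Step 1 — column means:
  mean(A) = (3 + 1 + 6 + 8 + 1) / 5 = 19/5 = 3.8
  mean(B) = (3 + 4 + 4 + 3 + 1) / 5 = 15/5 = 3
  mean(C) = (7 + 3 + 3 + 7 + 8) / 5 = 28/5 = 5.6

Step 2 — sample covariance S[i,j] = (1/(n-1)) · Σ_k (x_{k,i} - mean_i) · (x_{k,j} - mean_j), with n-1 = 4.
  S[A,A] = ((-0.8)·(-0.8) + (-2.8)·(-2.8) + (2.2)·(2.2) + (4.2)·(4.2) + (-2.8)·(-2.8)) / 4 = 38.8/4 = 9.7
  S[A,B] = ((-0.8)·(0) + (-2.8)·(1) + (2.2)·(1) + (4.2)·(0) + (-2.8)·(-2)) / 4 = 5/4 = 1.25
  S[A,C] = ((-0.8)·(1.4) + (-2.8)·(-2.6) + (2.2)·(-2.6) + (4.2)·(1.4) + (-2.8)·(2.4)) / 4 = -0.4/4 = -0.1
  S[B,B] = ((0)·(0) + (1)·(1) + (1)·(1) + (0)·(0) + (-2)·(-2)) / 4 = 6/4 = 1.5
  S[B,C] = ((0)·(1.4) + (1)·(-2.6) + (1)·(-2.6) + (0)·(1.4) + (-2)·(2.4)) / 4 = -10/4 = -2.5
  S[C,C] = ((1.4)·(1.4) + (-2.6)·(-2.6) + (-2.6)·(-2.6) + (1.4)·(1.4) + (2.4)·(2.4)) / 4 = 23.2/4 = 5.8

S is symmetric (S[j,i] = S[i,j]). Assembling:

S = [[9.7, 1.25, -0.1],
 [1.25, 1.5, -2.5],
 [-0.1, -2.5, 5.8]]


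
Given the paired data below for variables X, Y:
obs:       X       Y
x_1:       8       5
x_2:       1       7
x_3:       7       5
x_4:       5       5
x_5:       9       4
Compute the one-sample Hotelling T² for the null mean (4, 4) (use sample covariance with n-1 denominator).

Step 1 — sample mean vector:
  mean(X) = (8 + 1 + 7 + 5 + 9) / 5 = 30/5 = 6
  mean(Y) = (5 + 7 + 5 + 5 + 4) / 5 = 26/5 = 5.2
  x̄ = (6, 5.2),  deviation x̄ - mu_0 = (6, 5.2) - (4, 4) = (2, 1.2).

Step 2 — sample covariance matrix, S[i,j] = (1/(n-1)) · Σ_k (x_{k,i} - mean_i) · (x_{k,j} - mean_j), divisor n-1 = 4:
  S[X,X] = ((2)·(2) + (-5)·(-5) + (1)·(1) + (-1)·(-1) + (3)·(3)) / 4 = 40/4 = 10
  S[X,Y] = ((2)·(-0.2) + (-5)·(1.8) + (1)·(-0.2) + (-1)·(-0.2) + (3)·(-1.2)) / 4 = -13/4 = -3.25
  S[Y,Y] = ((-0.2)·(-0.2) + (1.8)·(1.8) + (-0.2)·(-0.2) + (-0.2)·(-0.2) + (-1.2)·(-1.2)) / 4 = 4.8/4 = 1.2
  S = [[10, -3.25],
 [-3.25, 1.2]].

Step 3 — invert S. det(S) = 10·1.2 - (-3.25)² = 1.4375.
  S^{-1} = (1/det) · [[d, -b], [-b, a]] = [[0.8348, 2.2609],
 [2.2609, 6.9565]].

Step 4 — quadratic form (x̄ - mu_0)^T · S^{-1} · (x̄ - mu_0):
  S^{-1} · (x̄ - mu_0) = (4.3826, 12.8696),
  (x̄ - mu_0)^T · [...] = (2)·(4.3826) + (1.2)·(12.8696) = 24.2087.

Step 5 — scale by n: T² = 5 · 24.2087 = 121.0435.

T² ≈ 121.0435


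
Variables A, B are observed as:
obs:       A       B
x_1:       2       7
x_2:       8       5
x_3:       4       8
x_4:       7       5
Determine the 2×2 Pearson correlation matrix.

Step 1 — column means:
  mean(A) = (2 + 8 + 4 + 7) / 4 = 21/4 = 5.25
  mean(B) = (7 + 5 + 8 + 5) / 4 = 25/4 = 6.25

Step 2 — sample variances and covariances s[i,j] = (1/(n-1)) · Σ_k (x_{k,i} - mean_i) · (x_{k,j} - mean_j), with n-1 = 3:
  s[A,A] = ((-3.25)·(-3.25) + (2.75)·(2.75) + (-1.25)·(-1.25) + (1.75)·(1.75)) / 3 = 22.75/3 = 7.5833
  s[A,B] = ((-3.25)·(0.75) + (2.75)·(-1.25) + (-1.25)·(1.75) + (1.75)·(-1.25)) / 3 = -10.25/3 = -3.4167
  s[B,B] = ((0.75)·(0.75) + (-1.25)·(-1.25) + (1.75)·(1.75) + (-1.25)·(-1.25)) / 3 = 6.75/3 = 2.25
  Sample standard deviations s_i = √(s[i,i]):
  s(A) = √(7.5833) = 2.7538
  s(B) = √(2.25) = 1.5

Step 3 — r_{ij} = s_{ij} / (s_i · s_j):
  r[A,A] = 1 (diagonal).
  r[A,B] = -3.4167 / (2.7538 · 1.5) = -3.4167 / 4.1307 = -0.8271
  r[B,B] = 1 (diagonal).

R is symmetric with unit diagonal. Assembling:

R = [[1, -0.8271],
 [-0.8271, 1]]


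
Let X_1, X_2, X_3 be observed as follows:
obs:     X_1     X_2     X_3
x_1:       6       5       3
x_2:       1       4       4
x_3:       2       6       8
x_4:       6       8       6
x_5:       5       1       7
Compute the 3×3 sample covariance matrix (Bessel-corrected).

Step 1 — column means:
  mean(X_1) = (6 + 1 + 2 + 6 + 5) / 5 = 20/5 = 4
  mean(X_2) = (5 + 4 + 6 + 8 + 1) / 5 = 24/5 = 4.8
  mean(X_3) = (3 + 4 + 8 + 6 + 7) / 5 = 28/5 = 5.6

Step 2 — sample covariance S[i,j] = (1/(n-1)) · Σ_k (x_{k,i} - mean_i) · (x_{k,j} - mean_j), with n-1 = 4.
  S[X_1,X_1] = ((2)·(2) + (-3)·(-3) + (-2)·(-2) + (2)·(2) + (1)·(1)) / 4 = 22/4 = 5.5
  S[X_1,X_2] = ((2)·(0.2) + (-3)·(-0.8) + (-2)·(1.2) + (2)·(3.2) + (1)·(-3.8)) / 4 = 3/4 = 0.75
  S[X_1,X_3] = ((2)·(-2.6) + (-3)·(-1.6) + (-2)·(2.4) + (2)·(0.4) + (1)·(1.4)) / 4 = -3/4 = -0.75
  S[X_2,X_2] = ((0.2)·(0.2) + (-0.8)·(-0.8) + (1.2)·(1.2) + (3.2)·(3.2) + (-3.8)·(-3.8)) / 4 = 26.8/4 = 6.7
  S[X_2,X_3] = ((0.2)·(-2.6) + (-0.8)·(-1.6) + (1.2)·(2.4) + (3.2)·(0.4) + (-3.8)·(1.4)) / 4 = -0.4/4 = -0.1
  S[X_3,X_3] = ((-2.6)·(-2.6) + (-1.6)·(-1.6) + (2.4)·(2.4) + (0.4)·(0.4) + (1.4)·(1.4)) / 4 = 17.2/4 = 4.3

S is symmetric (S[j,i] = S[i,j]). Assembling:

S = [[5.5, 0.75, -0.75],
 [0.75, 6.7, -0.1],
 [-0.75, -0.1, 4.3]]


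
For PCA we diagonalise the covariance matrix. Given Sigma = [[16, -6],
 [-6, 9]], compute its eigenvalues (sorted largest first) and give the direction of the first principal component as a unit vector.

Step 1 — characteristic polynomial of 2×2 Sigma:
  det(Sigma - λI) = λ² - trace · λ + det = 0.
  trace = 16 + 9 = 25, det = 16·9 - (-6)² = 108.
Step 2 — discriminant:
  Δ = trace² - 4·det = 625 - 432 = 193.
Step 3 — eigenvalues:
  λ = (trace ± √Δ)/2 = (25 ± 13.8924)/2,
  λ_1 = 19.4462,  λ_2 = 5.5538.

Step 4 — unit eigenvector for λ_1: solve (Sigma - λ_1 I)v = 0. First row:
  (16 - 19.4462)·v_x + (-6)·v_y = 0, i.e. (-3.4462)·v_x + (-6)·v_y = 0,
  so v ∝ (b, λ_1 - a) = (-6, 3.4462); multiply by -1 so the first entry is positive: u = (6, -3.4462).
  ||u|| = √((6)² + (-3.4462)²) = √(47.8764) ≈ 6.9193,
  v_1 = u/||u|| ≈ (0.8671, -0.4981) (||v_1|| = 1).

λ_1 = 19.4462,  λ_2 = 5.5538;  v_1 ≈ (0.8671, -0.4981)


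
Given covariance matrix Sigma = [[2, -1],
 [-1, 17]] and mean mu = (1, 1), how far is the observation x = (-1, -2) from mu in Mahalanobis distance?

Step 1 — centre the observation: (x - mu) = (-2, -3).

Step 2 — invert Sigma. det(Sigma) = 2·17 - (-1)² = 33.
  Sigma^{-1} = (1/det) · [[d, -b], [-b, a]] = [[0.5152, 0.0303],
 [0.0303, 0.0606]].

Step 3 — form the quadratic (x - mu)^T · Sigma^{-1} · (x - mu):
  Sigma^{-1} · (x - mu) = (-1.1212, -0.2424).
  (x - mu)^T · [Sigma^{-1} · (x - mu)] = (-2)·(-1.1212) + (-3)·(-0.2424) = 2.9697.

Step 4 — take square root: d = √(2.9697) ≈ 1.7233.

d(x, mu) = √(2.9697) ≈ 1.7233
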